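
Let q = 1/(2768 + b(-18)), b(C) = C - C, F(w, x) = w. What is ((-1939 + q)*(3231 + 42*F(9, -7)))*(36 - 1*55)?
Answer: 368030911221/2768 ≈ 1.3296e+8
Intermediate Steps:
b(C) = 0
q = 1/2768 (q = 1/(2768 + 0) = 1/2768 ≈ 0.00036127)
((-1939 + q)*(3231 + 42*F(9, -7)))*(36 - 1*55) = ((-1939 + 1/2768)*(3231 + 42*9))*(36 - 1*55) = (-5367151*(3231 + 378)/2768)*(36 - 55) = -5367151/2768*3609*(-19) = -19370047959/2768*(-19) = 368030911221/2768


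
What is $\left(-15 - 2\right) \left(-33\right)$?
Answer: $561$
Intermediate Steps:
$\left(-15 - 2\right) \left(-33\right) = \left(-17\right) \left(-33\right) = 561$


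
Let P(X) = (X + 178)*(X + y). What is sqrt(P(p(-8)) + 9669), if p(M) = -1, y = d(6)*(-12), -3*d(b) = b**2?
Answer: 2*sqrt(8745) ≈ 187.03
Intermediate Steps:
d(b) = -b**2/3
y = 144 (y = -1/3*6**2*(-12) = -1/3*36*(-12) = -12*(-12) = 144)
P(X) = (144 + X)*(178 + X) (P(X) = (X + 178)*(X + 144) = (178 + X)*(144 + X) = (144 + X)*(178 + X))
sqrt(P(p(-8)) + 9669) = sqrt((25632 + (-1)**2 + 322*(-1)) + 9669) = sqrt((25632 + 1 - 322) + 9669) = sqrt(25311 + 9669) = sqrt(34980) = 2*sqrt(8745)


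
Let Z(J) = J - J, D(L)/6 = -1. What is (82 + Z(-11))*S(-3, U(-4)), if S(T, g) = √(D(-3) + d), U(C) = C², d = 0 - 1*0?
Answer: 82*I*√6 ≈ 200.86*I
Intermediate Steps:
d = 0 (d = 0 + 0 = 0)
D(L) = -6 (D(L) = 6*(-1) = -6)
Z(J) = 0
S(T, g) = I*√6 (S(T, g) = √(-6 + 0) = √(-6) = I*√6)
(82 + Z(-11))*S(-3, U(-4)) = (82 + 0)*(I*√6) = 82*(I*√6) = 82*I*√6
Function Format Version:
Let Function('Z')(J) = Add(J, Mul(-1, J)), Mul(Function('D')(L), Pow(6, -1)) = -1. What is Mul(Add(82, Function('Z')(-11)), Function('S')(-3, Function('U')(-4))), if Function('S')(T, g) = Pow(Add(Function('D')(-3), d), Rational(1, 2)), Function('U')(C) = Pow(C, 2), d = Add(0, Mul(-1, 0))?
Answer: Mul(82, I, Pow(6, Rational(1, 2))) ≈ Mul(200.86, I)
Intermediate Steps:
d = 0 (d = Add(0, 0) = 0)
Function('D')(L) = -6 (Function('D')(L) = Mul(6, -1) = -6)
Function('Z')(J) = 0
Function('S')(T, g) = Mul(I, Pow(6, Rational(1, 2))) (Function('S')(T, g) = Pow(Add(-6, 0), Rational(1, 2)) = Pow(-6, Rational(1, 2)) = Mul(I, Pow(6, Rational(1, 2))))
Mul(Add(82, Function('Z')(-11)), Function('S')(-3, Function('U')(-4))) = Mul(Add(82, 0), Mul(I, Pow(6, Rational(1, 2)))) = Mul(82, Mul(I, Pow(6, Rational(1, 2)))) = Mul(82, I, Pow(6, Rational(1, 2)))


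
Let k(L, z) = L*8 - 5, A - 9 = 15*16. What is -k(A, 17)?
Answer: -1987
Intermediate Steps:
A = 249 (A = 9 + 15*16 = 9 + 240 = 249)
k(L, z) = -5 + 8*L (k(L, z) = 8*L - 5 = -5 + 8*L)
-k(A, 17) = -(-5 + 8*249) = -(-5 + 1992) = -1*1987 = -1987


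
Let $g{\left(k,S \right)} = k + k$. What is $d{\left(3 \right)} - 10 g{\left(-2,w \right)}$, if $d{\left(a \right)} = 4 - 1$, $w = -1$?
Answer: $43$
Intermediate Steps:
$d{\left(a \right)} = 3$ ($d{\left(a \right)} = 4 - 1 = 3$)
$g{\left(k,S \right)} = 2 k$
$d{\left(3 \right)} - 10 g{\left(-2,w \right)} = 3 - 10 \cdot 2 \left(-2\right) = 3 - -40 = 3 + 40 = 43$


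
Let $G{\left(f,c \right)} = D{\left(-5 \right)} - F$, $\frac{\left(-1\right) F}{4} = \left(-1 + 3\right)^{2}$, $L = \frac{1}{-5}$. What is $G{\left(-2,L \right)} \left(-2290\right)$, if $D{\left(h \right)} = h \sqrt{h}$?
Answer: $-36640 + 11450 i \sqrt{5} \approx -36640.0 + 25603.0 i$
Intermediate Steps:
$L = - \frac{1}{5} \approx -0.2$
$D{\left(h \right)} = h^{\frac{3}{2}}$
$F = -16$ ($F = - 4 \left(-1 + 3\right)^{2} = - 4 \cdot 2^{2} = \left(-4\right) 4 = -16$)
$G{\left(f,c \right)} = 16 - 5 i \sqrt{5}$ ($G{\left(f,c \right)} = \left(-5\right)^{\frac{3}{2}} - -16 = - 5 i \sqrt{5} + 16 = 16 - 5 i \sqrt{5}$)
$G{\left(-2,L \right)} \left(-2290\right) = \left(16 - 5 i \sqrt{5}\right) \left(-2290\right) = -36640 + 11450 i \sqrt{5}$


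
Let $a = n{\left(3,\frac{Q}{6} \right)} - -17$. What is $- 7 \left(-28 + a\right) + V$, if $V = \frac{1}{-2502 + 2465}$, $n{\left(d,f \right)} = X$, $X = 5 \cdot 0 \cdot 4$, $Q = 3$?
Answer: $\frac{2848}{37} \approx 76.973$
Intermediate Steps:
$X = 0$ ($X = 0 \cdot 4 = 0$)
$n{\left(d,f \right)} = 0$
$V = - \frac{1}{37}$ ($V = \frac{1}{-37} = - \frac{1}{37} \approx -0.027027$)
$a = 17$ ($a = 0 - -17 = 0 + 17 = 17$)
$- 7 \left(-28 + a\right) + V = - 7 \left(-28 + 17\right) - \frac{1}{37} = \left(-7\right) \left(-11\right) - \frac{1}{37} = 77 - \frac{1}{37} = \frac{2848}{37}$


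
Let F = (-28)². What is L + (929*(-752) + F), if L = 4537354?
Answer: 3839530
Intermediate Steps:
F = 784
L + (929*(-752) + F) = 4537354 + (929*(-752) + 784) = 4537354 + (-698608 + 784) = 4537354 - 697824 = 3839530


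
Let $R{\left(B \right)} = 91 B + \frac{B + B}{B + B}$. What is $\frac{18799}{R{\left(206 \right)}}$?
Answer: $\frac{18799}{18747} \approx 1.0028$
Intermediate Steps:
$R{\left(B \right)} = 1 + 91 B$ ($R{\left(B \right)} = 91 B + \frac{2 B}{2 B} = 91 B + 2 B \frac{1}{2 B} = 91 B + 1 = 1 + 91 B$)
$\frac{18799}{R{\left(206 \right)}} = \frac{18799}{1 + 91 \cdot 206} = \frac{18799}{1 + 18746} = \frac{18799}{18747}$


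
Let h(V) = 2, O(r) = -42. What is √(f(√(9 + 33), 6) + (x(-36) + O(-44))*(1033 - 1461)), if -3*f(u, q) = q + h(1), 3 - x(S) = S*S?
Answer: 2*√1285599/3 ≈ 755.90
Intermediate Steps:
x(S) = 3 - S² (x(S) = 3 - S*S = 3 - S²)
f(u, q) = -⅔ - q/3 (f(u, q) = -(q + 2)/3 = -(2 + q)/3 = -⅔ - q/3)
√(f(√(9 + 33), 6) + (x(-36) + O(-44))*(1033 - 1461)) = √((-⅔ - ⅓*6) + ((3 - 1*(-36)²) - 42)*(1033 - 1461)) = √((-⅔ - 2) + ((3 - 1*1296) - 42)*(-428)) = √(-8/3 + ((3 - 1296) - 42)*(-428)) = √(-8/3 + (-1293 - 42)*(-428)) = √(-8/3 - 1335*(-428)) = √(-8/3 + 571380) = √(1714132/3) = 2*√1285599/3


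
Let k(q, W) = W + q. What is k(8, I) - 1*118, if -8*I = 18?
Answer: -449/4 ≈ -112.25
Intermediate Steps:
I = -9/4 (I = -⅛*18 = -9/4 ≈ -2.2500)
k(8, I) - 1*118 = (-9/4 + 8) - 1*118 = 23/4 - 118 = -449/4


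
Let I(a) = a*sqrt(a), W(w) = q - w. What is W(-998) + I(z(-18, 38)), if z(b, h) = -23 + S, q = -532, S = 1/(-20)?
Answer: 466 - 461*I*sqrt(2305)/200 ≈ 466.0 - 110.66*I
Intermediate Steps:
S = -1/20 ≈ -0.050000
z(b, h) = -461/20 (z(b, h) = -23 - 1/20 = -461/20)
W(w) = -532 - w
I(a) = a**(3/2)
W(-998) + I(z(-18, 38)) = (-532 - 1*(-998)) + (-461/20)**(3/2) = (-532 + 998) - 461*I*sqrt(2305)/200 = 466 - 461*I*sqrt(2305)/200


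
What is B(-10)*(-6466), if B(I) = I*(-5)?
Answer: -323300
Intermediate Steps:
B(I) = -5*I
B(-10)*(-6466) = -5*(-10)*(-6466) = 50*(-6466) = -323300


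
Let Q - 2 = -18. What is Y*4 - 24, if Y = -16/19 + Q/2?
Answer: -1128/19 ≈ -59.368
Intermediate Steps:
Q = -16 (Q = 2 - 18 = -16)
Y = -168/19 (Y = -16/19 - 16/2 = -16*1/19 - 16*½ = -16/19 - 8 = -168/19 ≈ -8.8421)
Y*4 - 24 = -168/19*4 - 24 = -672/19 - 24 = -1128/19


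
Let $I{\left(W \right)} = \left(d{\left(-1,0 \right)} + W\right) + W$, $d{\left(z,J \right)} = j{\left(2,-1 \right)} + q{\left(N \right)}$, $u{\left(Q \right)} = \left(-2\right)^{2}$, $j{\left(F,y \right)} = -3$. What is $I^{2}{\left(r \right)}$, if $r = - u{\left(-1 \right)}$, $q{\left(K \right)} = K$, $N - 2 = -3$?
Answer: $144$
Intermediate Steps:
$N = -1$ ($N = 2 - 3 = -1$)
$u{\left(Q \right)} = 4$
$d{\left(z,J \right)} = -4$ ($d{\left(z,J \right)} = -3 - 1 = -4$)
$r = -4$ ($r = \left(-1\right) 4 = -4$)
$I{\left(W \right)} = -4 + 2 W$ ($I{\left(W \right)} = \left(-4 + W\right) + W = -4 + 2 W$)
$I^{2}{\left(r \right)} = \left(-4 + 2 \left(-4\right)\right)^{2} = \left(-4 - 8\right)^{2} = \left(-12\right)^{2} = 144$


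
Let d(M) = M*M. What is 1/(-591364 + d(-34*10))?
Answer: -1/475764 ≈ -2.1019e-6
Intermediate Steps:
d(M) = M²
1/(-591364 + d(-34*10)) = 1/(-591364 + (-34*10)²) = 1/(-591364 + (-340)²) = 1/(-591364 + 115600) = 1/(-475764) = -1/475764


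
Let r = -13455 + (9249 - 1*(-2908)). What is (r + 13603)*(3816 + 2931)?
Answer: 83021835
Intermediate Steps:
r = -1298 (r = -13455 + (9249 + 2908) = -13455 + 12157 = -1298)
(r + 13603)*(3816 + 2931) = (-1298 + 13603)*(3816 + 2931) = 12305*6747 = 83021835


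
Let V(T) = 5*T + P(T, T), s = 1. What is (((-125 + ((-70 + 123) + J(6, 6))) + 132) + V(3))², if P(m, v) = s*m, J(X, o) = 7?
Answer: 7225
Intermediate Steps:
P(m, v) = m (P(m, v) = 1*m = m)
V(T) = 6*T (V(T) = 5*T + T = 6*T)
(((-125 + ((-70 + 123) + J(6, 6))) + 132) + V(3))² = (((-125 + ((-70 + 123) + 7)) + 132) + 6*3)² = (((-125 + (53 + 7)) + 132) + 18)² = (((-125 + 60) + 132) + 18)² = ((-65 + 132) + 18)² = (67 + 18)² = 85² = 7225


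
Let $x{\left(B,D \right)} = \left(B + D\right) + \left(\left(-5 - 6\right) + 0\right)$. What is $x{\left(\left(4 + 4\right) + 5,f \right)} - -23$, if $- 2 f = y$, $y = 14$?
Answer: $18$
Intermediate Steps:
$f = -7$ ($f = \left(- \frac{1}{2}\right) 14 = -7$)
$x{\left(B,D \right)} = -11 + B + D$ ($x{\left(B,D \right)} = \left(B + D\right) + \left(-11 + 0\right) = \left(B + D\right) - 11 = -11 + B + D$)
$x{\left(\left(4 + 4\right) + 5,f \right)} - -23 = \left(-11 + \left(\left(4 + 4\right) + 5\right) - 7\right) - -23 = \left(-11 + \left(8 + 5\right) - 7\right) + 23 = \left(-11 + 13 - 7\right) + 23 = -5 + 23 = 18$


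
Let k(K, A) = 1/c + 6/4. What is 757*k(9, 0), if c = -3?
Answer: 5299/6 ≈ 883.17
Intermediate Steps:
k(K, A) = 7/6 (k(K, A) = 1/(-3) + 6/4 = 1*(-⅓) + 6*(¼) = -⅓ + 3/2 = 7/6)
757*k(9, 0) = 757*(7/6) = 5299/6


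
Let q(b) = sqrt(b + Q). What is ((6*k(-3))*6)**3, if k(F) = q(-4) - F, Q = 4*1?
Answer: 1259712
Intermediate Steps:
Q = 4
q(b) = sqrt(4 + b) (q(b) = sqrt(b + 4) = sqrt(4 + b))
k(F) = -F (k(F) = sqrt(4 - 4) - F = sqrt(0) - F = 0 - F = -F)
((6*k(-3))*6)**3 = ((6*(-1*(-3)))*6)**3 = ((6*3)*6)**3 = (18*6)**3 = 108**3 = 1259712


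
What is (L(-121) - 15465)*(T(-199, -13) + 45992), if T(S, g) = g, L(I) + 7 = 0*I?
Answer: -711387088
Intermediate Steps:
L(I) = -7 (L(I) = -7 + 0*I = -7 + 0 = -7)
(L(-121) - 15465)*(T(-199, -13) + 45992) = (-7 - 15465)*(-13 + 45992) = -15472*45979 = -711387088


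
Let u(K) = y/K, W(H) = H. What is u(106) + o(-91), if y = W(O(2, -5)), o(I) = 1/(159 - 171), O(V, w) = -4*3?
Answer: -125/636 ≈ -0.19654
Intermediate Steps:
O(V, w) = -12
o(I) = -1/12 (o(I) = 1/(-12) = -1/12)
y = -12
u(K) = -12/K
u(106) + o(-91) = -12/106 - 1/12 = -12*1/106 - 1/12 = -6/53 - 1/12 = -125/636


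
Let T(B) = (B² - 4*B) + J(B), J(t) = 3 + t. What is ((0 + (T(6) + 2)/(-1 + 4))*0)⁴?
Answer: 0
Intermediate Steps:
T(B) = 3 + B² - 3*B (T(B) = (B² - 4*B) + (3 + B) = 3 + B² - 3*B)
((0 + (T(6) + 2)/(-1 + 4))*0)⁴ = ((0 + ((3 + 6² - 3*6) + 2)/(-1 + 4))*0)⁴ = ((0 + ((3 + 36 - 18) + 2)/3)*0)⁴ = ((0 + (21 + 2)*(⅓))*0)⁴ = ((0 + 23*(⅓))*0)⁴ = ((0 + 23/3)*0)⁴ = ((23/3)*0)⁴ = 0⁴ = 0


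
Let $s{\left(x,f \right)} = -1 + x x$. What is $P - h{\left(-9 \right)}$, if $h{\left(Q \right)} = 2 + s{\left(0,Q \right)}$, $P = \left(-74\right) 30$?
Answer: $-2221$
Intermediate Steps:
$s{\left(x,f \right)} = -1 + x^{2}$
$P = -2220$
$h{\left(Q \right)} = 1$ ($h{\left(Q \right)} = 2 - \left(1 - 0^{2}\right) = 2 + \left(-1 + 0\right) = 2 - 1 = 1$)
$P - h{\left(-9 \right)} = -2220 - 1 = -2221$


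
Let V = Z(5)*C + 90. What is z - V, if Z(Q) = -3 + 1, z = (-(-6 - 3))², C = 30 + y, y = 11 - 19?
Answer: 35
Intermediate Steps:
y = -8
C = 22 (C = 30 - 8 = 22)
z = 81 (z = (-1*(-9))² = 9² = 81)
Z(Q) = -2
V = 46 (V = -2*22 + 90 = -44 + 90 = 46)
z - V = 81 - 1*46 = 81 - 46 = 35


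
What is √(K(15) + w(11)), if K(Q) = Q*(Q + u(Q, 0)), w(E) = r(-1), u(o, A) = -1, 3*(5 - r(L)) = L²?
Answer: 2*√483/3 ≈ 14.652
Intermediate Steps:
r(L) = 5 - L²/3
w(E) = 14/3 (w(E) = 5 - ⅓*(-1)² = 5 - ⅓*1 = 5 - ⅓ = 14/3)
K(Q) = Q*(-1 + Q) (K(Q) = Q*(Q - 1) = Q*(-1 + Q))
√(K(15) + w(11)) = √(15*(-1 + 15) + 14/3) = √(15*14 + 14/3) = √(210 + 14/3) = √(644/3) = 2*√483/3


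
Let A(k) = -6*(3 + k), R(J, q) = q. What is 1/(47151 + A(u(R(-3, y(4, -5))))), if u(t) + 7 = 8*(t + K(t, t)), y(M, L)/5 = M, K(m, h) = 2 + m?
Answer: 1/45159 ≈ 2.2144e-5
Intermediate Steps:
y(M, L) = 5*M
u(t) = 9 + 16*t (u(t) = -7 + 8*(t + (2 + t)) = -7 + 8*(2 + 2*t) = -7 + (16 + 16*t) = 9 + 16*t)
A(k) = -18 - 6*k
1/(47151 + A(u(R(-3, y(4, -5))))) = 1/(47151 + (-18 - 6*(9 + 16*(5*4)))) = 1/(47151 + (-18 - 6*(9 + 16*20))) = 1/(47151 + (-18 - 6*(9 + 320))) = 1/(47151 + (-18 - 6*329)) = 1/(47151 + (-18 - 1974)) = 1/(47151 - 1992) = 1/45159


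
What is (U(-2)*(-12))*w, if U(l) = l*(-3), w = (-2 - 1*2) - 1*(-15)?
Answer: -792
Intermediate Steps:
w = 11 (w = (-2 - 2) + 15 = -4 + 15 = 11)
U(l) = -3*l
(U(-2)*(-12))*w = (-3*(-2)*(-12))*11 = (6*(-12))*11 = -72*11 = -792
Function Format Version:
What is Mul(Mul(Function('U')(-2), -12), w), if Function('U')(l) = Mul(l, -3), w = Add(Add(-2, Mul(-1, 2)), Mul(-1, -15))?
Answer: -792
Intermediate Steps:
w = 11 (w = Add(Add(-2, -2), 15) = Add(-4, 15) = 11)
Function('U')(l) = Mul(-3, l)
Mul(Mul(Function('U')(-2), -12), w) = Mul(Mul(Mul(-3, -2), -12), 11) = Mul(Mul(6, -12), 11) = Mul(-72, 11) = -792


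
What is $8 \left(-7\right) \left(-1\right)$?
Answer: $56$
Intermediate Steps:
$8 \left(-7\right) \left(-1\right) = \left(-56\right) \left(-1\right) = 56$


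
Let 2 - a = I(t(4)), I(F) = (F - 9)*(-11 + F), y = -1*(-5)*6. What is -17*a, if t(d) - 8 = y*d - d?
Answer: 220881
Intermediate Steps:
y = 30 (y = 5*6 = 30)
t(d) = 8 + 29*d (t(d) = 8 + (30*d - d) = 8 + 29*d)
I(F) = (-11 + F)*(-9 + F) (I(F) = (-9 + F)*(-11 + F) = (-11 + F)*(-9 + F))
a = -12993 (a = 2 - (99 + (8 + 29*4)² - 20*(8 + 29*4)) = 2 - (99 + (8 + 116)² - 20*(8 + 116)) = 2 - (99 + 124² - 20*124) = 2 - (99 + 15376 - 2480) = 2 - 1*12995 = 2 - 12995 = -12993)
-17*a = -17*(-12993) = 220881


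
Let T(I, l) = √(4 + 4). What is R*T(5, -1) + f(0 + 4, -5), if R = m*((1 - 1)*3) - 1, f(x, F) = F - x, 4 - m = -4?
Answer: -9 - 2*√2 ≈ -11.828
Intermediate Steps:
T(I, l) = 2*√2 (T(I, l) = √8 = 2*√2)
m = 8 (m = 4 - 1*(-4) = 4 + 4 = 8)
R = -1 (R = 8*((1 - 1)*3) - 1 = 8*(0*3) - 1 = 8*0 - 1 = 0 - 1 = -1)
R*T(5, -1) + f(0 + 4, -5) = -2*√2 + (-5 - (0 + 4)) = -2*√2 + (-5 - 1*4) = -2*√2 + (-5 - 4) = -2*√2 - 9 = -9 - 2*√2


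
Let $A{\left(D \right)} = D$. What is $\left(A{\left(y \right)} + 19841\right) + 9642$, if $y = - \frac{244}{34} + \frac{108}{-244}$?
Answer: $\frac{30565970}{1037} \approx 29475.0$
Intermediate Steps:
$y = - \frac{7901}{1037}$ ($y = \left(-244\right) \frac{1}{34} + 108 \left(- \frac{1}{244}\right) = - \frac{122}{17} - \frac{27}{61} = - \frac{7901}{1037} \approx -7.6191$)
$\left(A{\left(y \right)} + 19841\right) + 9642 = \left(- \frac{7901}{1037} + 19841\right) + 9642 = \frac{20567216}{1037} + 9642 = \frac{30565970}{1037}$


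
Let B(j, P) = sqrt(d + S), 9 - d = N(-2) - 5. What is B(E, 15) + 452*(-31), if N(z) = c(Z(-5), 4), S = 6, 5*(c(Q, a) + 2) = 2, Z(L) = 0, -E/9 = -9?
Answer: -14012 + 6*sqrt(15)/5 ≈ -14007.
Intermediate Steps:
E = 81 (E = -9*(-9) = 81)
c(Q, a) = -8/5 (c(Q, a) = -2 + (1/5)*2 = -2 + 2/5 = -8/5)
N(z) = -8/5
d = 78/5 (d = 9 - (-8/5 - 5) = 9 - 1*(-33/5) = 9 + 33/5 = 78/5 ≈ 15.600)
B(j, P) = 6*sqrt(15)/5 (B(j, P) = sqrt(78/5 + 6) = sqrt(108/5) = 6*sqrt(15)/5)
B(E, 15) + 452*(-31) = 6*sqrt(15)/5 + 452*(-31) = 6*sqrt(15)/5 - 14012 = -14012 + 6*sqrt(15)/5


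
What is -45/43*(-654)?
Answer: 29430/43 ≈ 684.42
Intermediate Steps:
-45/43*(-654) = 29430/43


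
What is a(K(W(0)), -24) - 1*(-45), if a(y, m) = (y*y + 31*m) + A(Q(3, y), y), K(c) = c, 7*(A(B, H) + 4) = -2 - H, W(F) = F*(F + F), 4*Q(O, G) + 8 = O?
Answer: -4923/7 ≈ -703.29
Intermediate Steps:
Q(O, G) = -2 + O/4
W(F) = 2*F**2 (W(F) = F*(2*F) = 2*F**2)
A(B, H) = -30/7 - H/7 (A(B, H) = -4 + (-2 - H)/7 = -4 + (-2/7 - H/7) = -30/7 - H/7)
a(y, m) = -30/7 + y**2 + 31*m - y/7 (a(y, m) = (y*y + 31*m) + (-30/7 - y/7) = (y**2 + 31*m) + (-30/7 - y/7) = -30/7 + y**2 + 31*m - y/7)
a(K(W(0)), -24) - 1*(-45) = (-30/7 + (2*0**2)**2 + 31*(-24) - 2*0**2/7) - 1*(-45) = (-30/7 + (2*0)**2 - 744 - 2*0/7) + 45 = (-30/7 + 0**2 - 744 - 1/7*0) + 45 = (-30/7 + 0 - 744 + 0) + 45 = -5238/7 + 45 = -4923/7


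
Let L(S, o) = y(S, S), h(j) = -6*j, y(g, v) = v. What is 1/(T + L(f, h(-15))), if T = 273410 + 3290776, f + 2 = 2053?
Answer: 1/3566237 ≈ 2.8041e-7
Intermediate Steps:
f = 2051 (f = -2 + 2053 = 2051)
L(S, o) = S
T = 3564186
1/(T + L(f, h(-15))) = 1/(3564186 + 2051) = 1/3566237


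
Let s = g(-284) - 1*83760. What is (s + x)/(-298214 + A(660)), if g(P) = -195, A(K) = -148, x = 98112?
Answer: -4719/99454 ≈ -0.047449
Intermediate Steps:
s = -83955 (s = -195 - 1*83760 = -195 - 83760 = -83955)
(s + x)/(-298214 + A(660)) = (-83955 + 98112)/(-298214 - 148) = 14157/(-298362) = 14157*(-1/298362) = -4719/99454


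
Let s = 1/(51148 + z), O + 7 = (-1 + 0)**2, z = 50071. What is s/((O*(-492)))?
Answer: 1/298798488 ≈ 3.3467e-9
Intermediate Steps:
O = -6 (O = -7 + (-1 + 0)**2 = -7 + (-1)**2 = -7 + 1 = -6)
s = 1/101219 (s = 1/(51148 + 50071) = 1/101219 ≈ 9.8796e-6)
s/((O*(-492))) = 1/(101219*((-6*(-492)))) = (1/101219)/2952 = (1/101219)*(1/2952) = 1/298798488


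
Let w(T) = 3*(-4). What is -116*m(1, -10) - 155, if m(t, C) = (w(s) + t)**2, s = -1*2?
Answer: -14191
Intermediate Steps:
s = -2
w(T) = -12
m(t, C) = (-12 + t)**2
-116*m(1, -10) - 155 = -116*(-12 + 1)**2 - 155 = -116*(-11)**2 - 155 = -116*121 - 155 = -14036 - 155 = -14191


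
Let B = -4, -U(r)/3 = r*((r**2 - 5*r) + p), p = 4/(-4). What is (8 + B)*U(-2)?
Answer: 312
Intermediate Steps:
p = -1 (p = 4*(-1/4) = -1)
U(r) = -3*r*(-1 + r**2 - 5*r) (U(r) = -3*r*((r**2 - 5*r) - 1) = -3*r*(-1 + r**2 - 5*r))
(8 + B)*U(-2) = (8 - 4)*(3*(-2)*(1 - 1*(-2)**2 + 5*(-2))) = 4*(3*(-2)*(1 - 1*4 - 10)) = 4*(3*(-2)*(1 - 4 - 10)) = 4*(3*(-2)*(-13)) = 4*78 = 312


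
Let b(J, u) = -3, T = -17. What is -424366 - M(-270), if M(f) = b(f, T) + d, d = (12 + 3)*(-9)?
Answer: -424228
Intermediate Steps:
d = -135 (d = 15*(-9) = -135)
M(f) = -138 (M(f) = -3 - 135 = -138)
-424366 - M(-270) = -424366 - 1*(-138) = -424366 + 138 = -424228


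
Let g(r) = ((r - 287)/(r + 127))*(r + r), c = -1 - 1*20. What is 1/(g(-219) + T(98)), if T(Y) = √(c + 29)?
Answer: -2409/5803273 - 2*√2/5803273 ≈ -0.00041560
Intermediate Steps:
c = -21 (c = -1 - 20 = -21)
T(Y) = 2*√2 (T(Y) = √(-21 + 29) = √8 = 2*√2)
g(r) = 2*r*(-287 + r)/(127 + r) (g(r) = ((-287 + r)/(127 + r))*(2*r) = 2*r*(-287 + r)/(127 + r))
1/(g(-219) + T(98)) = 1/(2*(-219)*(-287 - 219)/(127 - 219) + 2*√2) = 1/(2*(-219)*(-506)/(-92) + 2*√2) = 1/(2*(-219)*(-1/92)*(-506) + 2*√2) = 1/(-2409 + 2*√2)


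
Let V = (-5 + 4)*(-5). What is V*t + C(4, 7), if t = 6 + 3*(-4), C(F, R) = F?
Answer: -26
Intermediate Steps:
V = 5 (V = -1*(-5) = 5)
t = -6 (t = 6 - 12 = -6)
V*t + C(4, 7) = 5*(-6) + 4 = -30 + 4 = -26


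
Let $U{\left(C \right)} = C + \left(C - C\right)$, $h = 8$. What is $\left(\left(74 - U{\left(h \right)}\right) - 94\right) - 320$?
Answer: $-348$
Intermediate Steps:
$U{\left(C \right)} = C$ ($U{\left(C \right)} = C + 0 = C$)
$\left(\left(74 - U{\left(h \right)}\right) - 94\right) - 320 = \left(\left(74 - 8\right) - 94\right) - 320 = \left(66 - 94\right) - 320 = -28 - 320 = -348$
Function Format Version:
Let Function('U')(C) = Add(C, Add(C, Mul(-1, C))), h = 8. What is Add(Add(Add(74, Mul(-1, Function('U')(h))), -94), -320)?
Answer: -348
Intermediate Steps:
Function('U')(C) = C (Function('U')(C) = Add(C, 0) = C)
Add(Add(Add(74, Mul(-1, Function('U')(h))), -94), -320) = Add(Add(Add(74, Mul(-1, 8)), -94), -320) = Add(Add(Add(74, -8), -94), -320) = Add(Add(66, -94), -320) = Add(-28, -320) = -348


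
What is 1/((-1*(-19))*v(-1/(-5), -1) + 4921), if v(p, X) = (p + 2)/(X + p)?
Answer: 4/19475 ≈ 0.00020539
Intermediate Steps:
v(p, X) = (2 + p)/(X + p)
1/((-1*(-19))*v(-1/(-5), -1) + 4921) = 1/((-1*(-19))*((2 - 1/(-5))/(-1 - 1/(-5))) + 4921) = 1/(19*((2 - 1*(-1/5))/(-1 - 1*(-1/5))) + 4921) = 1/(19*((2 + 1/5)/(-1 + 1/5)) + 4921) = 1/(19*((11/5)/(-4/5)) + 4921) = 1/(19*(-5/4*11/5) + 4921) = 1/(19*(-11/4) + 4921) = 1/(-209/4 + 4921) = 1/(19475/4) = 4/19475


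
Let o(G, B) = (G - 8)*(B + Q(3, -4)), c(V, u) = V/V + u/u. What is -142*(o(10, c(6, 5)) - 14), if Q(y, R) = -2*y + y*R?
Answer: 6532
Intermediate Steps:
Q(y, R) = -2*y + R*y
c(V, u) = 2 (c(V, u) = 1 + 1 = 2)
o(G, B) = (-18 + B)*(-8 + G) (o(G, B) = (G - 8)*(B + 3*(-2 - 4)) = (-8 + G)*(B + 3*(-6)) = (-8 + G)*(B - 18) = (-8 + G)*(-18 + B) = (-18 + B)*(-8 + G))
-142*(o(10, c(6, 5)) - 14) = -142*((144 - 18*10 - 8*2 + 2*10) - 14) = -142*((144 - 180 - 16 + 20) - 14) = -142*(-32 - 14) = -142*(-46) = 6532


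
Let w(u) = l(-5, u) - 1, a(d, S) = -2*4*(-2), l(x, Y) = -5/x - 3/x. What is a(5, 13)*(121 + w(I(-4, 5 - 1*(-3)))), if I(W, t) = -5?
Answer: 9728/5 ≈ 1945.6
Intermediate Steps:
l(x, Y) = -8/x
a(d, S) = 16 (a(d, S) = -8*(-2) = 16)
w(u) = ⅗ (w(u) = -8/(-5) - 1 = -8*(-⅕) - 1 = 8/5 - 1 = ⅗)
a(5, 13)*(121 + w(I(-4, 5 - 1*(-3)))) = 16*(121 + ⅗) = 16*(608/5) = 9728/5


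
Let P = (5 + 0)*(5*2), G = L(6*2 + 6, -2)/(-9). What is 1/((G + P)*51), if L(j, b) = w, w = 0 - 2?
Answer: 3/7684 ≈ 0.00039042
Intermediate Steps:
w = -2
L(j, b) = -2
G = 2/9 (G = -2/(-9) = -2*(-⅑) = 2/9 ≈ 0.22222)
P = 50 (P = 5*10 = 50)
1/((G + P)*51) = 1/((2/9 + 50)*51) = 1/((452/9)*51) = 1/(7684/3) = 3/7684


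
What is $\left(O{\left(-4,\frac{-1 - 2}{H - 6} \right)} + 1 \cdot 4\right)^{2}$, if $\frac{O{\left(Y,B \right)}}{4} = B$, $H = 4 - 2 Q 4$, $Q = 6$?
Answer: $\frac{11236}{625} \approx 17.978$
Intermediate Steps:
$H = -44$ ($H = 4 - 2 \cdot 6 \cdot 4 = 4 - 12 \cdot 4 = 4 - 48 = -44$)
$O{\left(Y,B \right)} = 4 B$
$\left(O{\left(-4,\frac{-1 - 2}{H - 6} \right)} + 1 \cdot 4\right)^{2} = \left(4 \frac{-1 - 2}{-44 - 6} + 1 \cdot 4\right)^{2} = \left(4 \left(- \frac{3}{-50}\right) + 4\right)^{2} = \left(4 \left(\left(-3\right) \left(- \frac{1}{50}\right)\right) + 4\right)^{2} = \left(4 \cdot \frac{3}{50} + 4\right)^{2} = \left(\frac{6}{25} + 4\right)^{2} = \left(\frac{106}{25}\right)^{2} = \frac{11236}{625}$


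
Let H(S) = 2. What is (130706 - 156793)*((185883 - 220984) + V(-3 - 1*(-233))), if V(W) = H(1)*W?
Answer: 903679767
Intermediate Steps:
V(W) = 2*W
(130706 - 156793)*((185883 - 220984) + V(-3 - 1*(-233))) = (130706 - 156793)*((185883 - 220984) + 2*(-3 - 1*(-233))) = -26087*(-35101 + 2*(-3 + 233)) = -26087*(-35101 + 2*230) = -26087*(-35101 + 460) = -26087*(-34641) = 903679767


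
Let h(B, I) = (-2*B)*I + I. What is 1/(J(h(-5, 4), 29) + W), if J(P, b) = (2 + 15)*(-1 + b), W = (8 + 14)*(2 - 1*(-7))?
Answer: 1/674 ≈ 0.0014837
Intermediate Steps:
h(B, I) = I - 2*B*I (h(B, I) = -2*B*I + I = I - 2*B*I)
W = 198 (W = 22*(2 + 7) = 22*9 = 198)
J(P, b) = -17 + 17*b (J(P, b) = 17*(-1 + b) = -17 + 17*b)
1/(J(h(-5, 4), 29) + W) = 1/((-17 + 17*29) + 198) = 1/((-17 + 493) + 198) = 1/(476 + 198) = 1/674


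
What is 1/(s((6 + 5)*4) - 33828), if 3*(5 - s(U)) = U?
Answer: -3/101513 ≈ -2.9553e-5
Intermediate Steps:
s(U) = 5 - U/3
1/(s((6 + 5)*4) - 33828) = 1/((5 - (6 + 5)*4/3) - 33828) = 1/((5 - 11*4/3) - 33828) = 1/((5 - ⅓*44) - 33828) = 1/((5 - 44/3) - 33828) = 1/(-29/3 - 33828) = 1/(-101513/3) = -3/101513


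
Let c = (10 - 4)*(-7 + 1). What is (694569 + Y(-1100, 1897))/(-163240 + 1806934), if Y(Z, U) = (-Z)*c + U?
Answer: 328433/821847 ≈ 0.39963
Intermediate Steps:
c = -36 (c = 6*(-6) = -36)
Y(Z, U) = U + 36*Z (Y(Z, U) = -Z*(-36) + U = 36*Z + U = U + 36*Z)
(694569 + Y(-1100, 1897))/(-163240 + 1806934) = (694569 + (1897 + 36*(-1100)))/(-163240 + 1806934) = (694569 + (1897 - 39600))/1643694 = (694569 - 37703)*(1/1643694) = 656866*(1/1643694) = 328433/821847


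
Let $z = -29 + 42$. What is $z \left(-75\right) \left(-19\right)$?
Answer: $18525$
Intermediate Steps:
$z = 13$
$z \left(-75\right) \left(-19\right) = 13 \left(-75\right) \left(-19\right) = \left(-975\right) \left(-19\right) = 18525$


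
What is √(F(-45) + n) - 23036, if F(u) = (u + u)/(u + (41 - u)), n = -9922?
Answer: -23036 + 2*I*√4170643/41 ≈ -23036.0 + 99.62*I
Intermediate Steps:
F(u) = 2*u/41 (F(u) = (2*u)/41 = (2*u)*(1/41) = 2*u/41)
√(F(-45) + n) - 23036 = √((2/41)*(-45) - 9922) - 23036 = √(-90/41 - 9922) - 23036 = √(-406892/41) - 23036 = 2*I*√4170643/41 - 23036 = -23036 + 2*I*√4170643/41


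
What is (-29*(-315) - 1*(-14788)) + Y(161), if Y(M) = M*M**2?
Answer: 4197204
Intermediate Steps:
Y(M) = M**3
(-29*(-315) - 1*(-14788)) + Y(161) = (-29*(-315) - 1*(-14788)) + 161**3 = (9135 + 14788) + 4173281 = 23923 + 4173281 = 4197204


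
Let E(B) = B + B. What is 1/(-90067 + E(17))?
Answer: -1/90033 ≈ -1.1107e-5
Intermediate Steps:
E(B) = 2*B
1/(-90067 + E(17)) = 1/(-90067 + 2*17) = 1/(-90067 + 34) = 1/(-90033) = -1/90033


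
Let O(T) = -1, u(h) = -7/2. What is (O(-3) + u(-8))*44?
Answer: -198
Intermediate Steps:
u(h) = -7/2 (u(h) = -7*1/2 = -7/2)
(O(-3) + u(-8))*44 = (-1 - 7/2)*44 = -9/2*44 = -198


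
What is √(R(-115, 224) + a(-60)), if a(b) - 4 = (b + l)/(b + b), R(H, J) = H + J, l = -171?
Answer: √45970/20 ≈ 10.720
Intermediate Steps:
a(b) = 4 + (-171 + b)/(2*b) (a(b) = 4 + (b - 171)/(b + b) = 4 + (-171 + b)/((2*b)) = 4 + (-171 + b)*(1/(2*b)) = 4 + (-171 + b)/(2*b))
√(R(-115, 224) + a(-60)) = √((-115 + 224) + (9/2)*(-19 - 60)/(-60)) = √(109 + (9/2)*(-1/60)*(-79)) = √(109 + 237/40) = √(4597/40) = √45970/20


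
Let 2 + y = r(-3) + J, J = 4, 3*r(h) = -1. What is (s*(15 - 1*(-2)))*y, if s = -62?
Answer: -5270/3 ≈ -1756.7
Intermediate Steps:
r(h) = -1/3 (r(h) = (1/3)*(-1) = -1/3)
y = 5/3 (y = -2 + (-1/3 + 4) = -2 + 11/3 = 5/3 ≈ 1.6667)
(s*(15 - 1*(-2)))*y = -62*(15 - 1*(-2))*(5/3) = -62*(15 + 2)*(5/3) = -62*17*(5/3) = -1054*5/3 = -5270/3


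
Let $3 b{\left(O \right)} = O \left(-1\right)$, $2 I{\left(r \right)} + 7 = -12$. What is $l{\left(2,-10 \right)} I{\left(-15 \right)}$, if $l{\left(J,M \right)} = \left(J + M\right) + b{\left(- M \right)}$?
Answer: $\frac{323}{3} \approx 107.67$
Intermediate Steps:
$I{\left(r \right)} = - \frac{19}{2}$ ($I{\left(r \right)} = - \frac{7}{2} + \frac{1}{2} \left(-12\right) = - \frac{7}{2} - 6 = - \frac{19}{2}$)
$b{\left(O \right)} = - \frac{O}{3}$ ($b{\left(O \right)} = \frac{O \left(-1\right)}{3} = \frac{\left(-1\right) O}{3} = - \frac{O}{3}$)
$l{\left(J,M \right)} = J + \frac{4 M}{3}$ ($l{\left(J,M \right)} = \left(J + M\right) - \frac{\left(-1\right) M}{3} = \left(J + M\right) + \frac{M}{3} = J + \frac{4 M}{3}$)
$l{\left(2,-10 \right)} I{\left(-15 \right)} = \left(2 + \frac{4}{3} \left(-10\right)\right) \left(- \frac{19}{2}\right) = \left(2 - \frac{40}{3}\right) \left(- \frac{19}{2}\right) = \left(- \frac{34}{3}\right) \left(- \frac{19}{2}\right) = \frac{323}{3}$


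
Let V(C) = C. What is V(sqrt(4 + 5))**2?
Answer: 9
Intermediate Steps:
V(sqrt(4 + 5))**2 = (sqrt(4 + 5))**2 = (sqrt(9))**2 = 3**2 = 9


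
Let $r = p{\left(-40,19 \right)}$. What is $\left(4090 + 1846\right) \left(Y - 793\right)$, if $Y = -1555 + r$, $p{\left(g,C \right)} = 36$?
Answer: $-13724032$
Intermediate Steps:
$r = 36$
$Y = -1519$ ($Y = -1555 + 36 = -1519$)
$\left(4090 + 1846\right) \left(Y - 793\right) = \left(4090 + 1846\right) \left(-1519 - 793\right) = 5936 \left(-2312\right) = -13724032$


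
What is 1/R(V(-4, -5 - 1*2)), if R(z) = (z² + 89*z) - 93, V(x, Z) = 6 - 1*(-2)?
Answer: 1/683 ≈ 0.0014641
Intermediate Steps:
V(x, Z) = 8 (V(x, Z) = 6 + 2 = 8)
R(z) = -93 + z² + 89*z
1/R(V(-4, -5 - 1*2)) = 1/(-93 + 8² + 89*8) = 1/(-93 + 64 + 712) = 1/683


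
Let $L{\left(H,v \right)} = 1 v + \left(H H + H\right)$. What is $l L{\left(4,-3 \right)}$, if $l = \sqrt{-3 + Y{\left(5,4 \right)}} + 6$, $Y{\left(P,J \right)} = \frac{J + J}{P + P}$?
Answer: $102 + \frac{17 i \sqrt{55}}{5} \approx 102.0 + 25.215 i$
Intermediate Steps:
$Y{\left(P,J \right)} = \frac{J}{P}$ ($Y{\left(P,J \right)} = \frac{2 J}{2 P} = 2 J \frac{1}{2 P} = \frac{J}{P}$)
$L{\left(H,v \right)} = H + v + H^{2}$ ($L{\left(H,v \right)} = v + \left(H^{2} + H\right) = v + \left(H + H^{2}\right) = H + v + H^{2}$)
$l = 6 + \frac{i \sqrt{55}}{5}$ ($l = \sqrt{-3 + \frac{4}{5}} + 6 = \sqrt{- \frac{11}{5}} + 6 = \frac{i \sqrt{55}}{5} + 6 = 6 + \frac{i \sqrt{55}}{5} \approx 6.0 + 1.4832 i$)
$l L{\left(4,-3 \right)} = \left(6 + \frac{i \sqrt{55}}{5}\right) \left(4 - 3 + 4^{2}\right) = \left(6 + \frac{i \sqrt{55}}{5}\right) \left(4 - 3 + 16\right) = \left(6 + \frac{i \sqrt{55}}{5}\right) 17 = 102 + \frac{17 i \sqrt{55}}{5}$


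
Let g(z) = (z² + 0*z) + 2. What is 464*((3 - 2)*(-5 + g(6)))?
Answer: 15312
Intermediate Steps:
g(z) = 2 + z² (g(z) = (z² + 0) + 2 = z² + 2 = 2 + z²)
464*((3 - 2)*(-5 + g(6))) = 464*((3 - 2)*(-5 + (2 + 6²))) = 464*(1*(-5 + (2 + 36))) = 464*(1*(-5 + 38)) = 464*(1*33) = 464*33 = 15312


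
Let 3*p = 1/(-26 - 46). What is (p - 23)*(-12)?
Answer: 4969/18 ≈ 276.06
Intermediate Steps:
p = -1/216 (p = 1/(3*(-26 - 46)) = (⅓)/(-72) = (⅓)*(-1/72) = -1/216 ≈ -0.0046296)
(p - 23)*(-12) = (-1/216 - 23)*(-12) = -4969/216*(-12) = 4969/18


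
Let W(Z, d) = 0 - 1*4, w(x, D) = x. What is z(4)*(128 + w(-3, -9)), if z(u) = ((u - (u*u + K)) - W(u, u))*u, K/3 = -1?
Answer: -2500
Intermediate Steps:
K = -3 (K = 3*(-1) = -3)
W(Z, d) = -4 (W(Z, d) = 0 - 4 = -4)
z(u) = u*(7 + u - u²) (z(u) = ((u - (u*u - 3)) - 1*(-4))*u = ((u - (u² - 3)) + 4)*u = ((u - (-3 + u²)) + 4)*u = ((u + (3 - u²)) + 4)*u = ((3 + u - u²) + 4)*u = (7 + u - u²)*u = u*(7 + u - u²))
z(4)*(128 + w(-3, -9)) = (4*(7 + 4 - 1*4²))*(128 - 3) = (4*(7 + 4 - 1*16))*125 = (4*(7 + 4 - 16))*125 = (4*(-5))*125 = -20*125 = -2500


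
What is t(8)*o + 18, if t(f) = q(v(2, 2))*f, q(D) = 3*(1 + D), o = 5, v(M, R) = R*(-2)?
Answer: -342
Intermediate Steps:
v(M, R) = -2*R
q(D) = 3 + 3*D
t(f) = -9*f (t(f) = (3 + 3*(-2*2))*f = (3 + 3*(-4))*f = (3 - 12)*f = -9*f)
t(8)*o + 18 = -9*8*5 + 18 = -72*5 + 18 = -360 + 18 = -342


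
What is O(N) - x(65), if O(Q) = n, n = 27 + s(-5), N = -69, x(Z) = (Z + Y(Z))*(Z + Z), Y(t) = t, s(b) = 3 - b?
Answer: -16865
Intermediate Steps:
x(Z) = 4*Z**2 (x(Z) = (Z + Z)*(Z + Z) = (2*Z)*(2*Z) = 4*Z**2)
n = 35 (n = 27 + (3 - 1*(-5)) = 27 + (3 + 5) = 27 + 8 = 35)
O(Q) = 35
O(N) - x(65) = 35 - 4*65**2 = 35 - 4*4225 = 35 - 1*16900 = 35 - 16900 = -16865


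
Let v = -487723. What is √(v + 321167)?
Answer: 2*I*√41639 ≈ 408.11*I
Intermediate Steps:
√(v + 321167) = √(-487723 + 321167) = √(-166556) = 2*I*√41639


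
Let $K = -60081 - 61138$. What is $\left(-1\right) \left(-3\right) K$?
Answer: $-363657$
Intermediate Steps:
$K = -121219$ ($K = -60081 - 61138 = -121219$)
$\left(-1\right) \left(-3\right) K = \left(-1\right) \left(-3\right) \left(-121219\right) = 3 \left(-121219\right) = -363657$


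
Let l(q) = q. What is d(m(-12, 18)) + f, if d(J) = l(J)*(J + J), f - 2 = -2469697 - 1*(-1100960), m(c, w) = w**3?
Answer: 66655713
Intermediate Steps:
f = -1368735 (f = 2 + (-2469697 - 1*(-1100960)) = 2 + (-2469697 + 1100960) = 2 - 1368737 = -1368735)
d(J) = 2*J**2 (d(J) = J*(J + J) = J*(2*J) = 2*J**2)
d(m(-12, 18)) + f = 2*(18**3)**2 - 1368735 = 2*5832**2 - 1368735 = 2*34012224 - 1368735 = 68024448 - 1368735 = 66655713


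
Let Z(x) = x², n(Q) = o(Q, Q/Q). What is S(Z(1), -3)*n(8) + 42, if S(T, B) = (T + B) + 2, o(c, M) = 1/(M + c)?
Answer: 42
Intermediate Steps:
n(Q) = 1/(1 + Q) (n(Q) = 1/(Q/Q + Q) = 1/(1 + Q))
S(T, B) = 2 + B + T (S(T, B) = (B + T) + 2 = 2 + B + T)
S(Z(1), -3)*n(8) + 42 = (2 - 3 + 1²)/(1 + 8) + 42 = (2 - 3 + 1)/9 + 42 = 0*(⅑) + 42 = 0 + 42 = 42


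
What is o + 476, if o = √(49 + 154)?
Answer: 476 + √203 ≈ 490.25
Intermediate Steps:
o = √203 ≈ 14.248
o + 476 = √203 + 476 = 476 + √203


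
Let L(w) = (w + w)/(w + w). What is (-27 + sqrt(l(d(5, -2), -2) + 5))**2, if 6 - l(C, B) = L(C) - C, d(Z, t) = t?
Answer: 737 - 108*sqrt(2) ≈ 584.26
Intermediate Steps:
L(w) = 1 (L(w) = (2*w)/((2*w)) = (2*w)*(1/(2*w)) = 1)
l(C, B) = 5 + C (l(C, B) = 6 - (1 - C) = 6 + (-1 + C) = 5 + C)
(-27 + sqrt(l(d(5, -2), -2) + 5))**2 = (-27 + sqrt((5 - 2) + 5))**2 = (-27 + sqrt(3 + 5))**2 = (-27 + sqrt(8))**2 = (-27 + 2*sqrt(2))**2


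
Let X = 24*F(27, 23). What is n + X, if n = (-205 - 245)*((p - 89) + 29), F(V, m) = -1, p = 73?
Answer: -5874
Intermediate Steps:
n = -5850 (n = (-205 - 245)*((73 - 89) + 29) = -450*(-16 + 29) = -450*13 = -5850)
X = -24 (X = 24*(-1) = -24)
n + X = -5850 - 24 = -5874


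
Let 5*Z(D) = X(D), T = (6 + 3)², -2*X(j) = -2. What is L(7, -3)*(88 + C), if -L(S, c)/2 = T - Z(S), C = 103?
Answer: -154328/5 ≈ -30866.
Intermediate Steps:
X(j) = 1 (X(j) = -½*(-2) = 1)
T = 81 (T = 9² = 81)
Z(D) = ⅕ (Z(D) = (⅕)*1 = ⅕)
L(S, c) = -808/5 (L(S, c) = -2*(81 - 1*⅕) = -2*(81 - ⅕) = -2*404/5 = -808/5)
L(7, -3)*(88 + C) = -808*(88 + 103)/5 = -808/5*191 = -154328/5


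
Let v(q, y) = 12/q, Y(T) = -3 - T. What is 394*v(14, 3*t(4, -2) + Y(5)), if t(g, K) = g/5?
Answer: 2364/7 ≈ 337.71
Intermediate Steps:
t(g, K) = g/5 (t(g, K) = g*(⅕) = g/5)
394*v(14, 3*t(4, -2) + Y(5)) = 394*(12/14) = 394*(12*(1/14)) = 394*(6/7) = 2364/7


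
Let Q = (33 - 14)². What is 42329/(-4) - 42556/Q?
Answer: -15450993/1444 ≈ -10700.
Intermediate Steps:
Q = 361 (Q = 19² = 361)
42329/(-4) - 42556/Q = 42329/(-4) - 42556/361 = 42329*(-¼) - 42556*1/361 = -42329/4 - 42556/361 = -15450993/1444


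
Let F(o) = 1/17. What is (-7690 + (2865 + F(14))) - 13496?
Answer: -311456/17 ≈ -18321.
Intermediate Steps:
F(o) = 1/17
(-7690 + (2865 + F(14))) - 13496 = (-7690 + (2865 + 1/17)) - 13496 = (-7690 + 48706/17) - 13496 = -82024/17 - 13496 = -311456/17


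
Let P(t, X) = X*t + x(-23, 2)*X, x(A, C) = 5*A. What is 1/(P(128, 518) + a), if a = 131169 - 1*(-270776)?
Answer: 1/408679 ≈ 2.4469e-6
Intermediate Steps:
a = 401945 (a = 131169 + 270776 = 401945)
P(t, X) = -115*X + X*t (P(t, X) = X*t + (5*(-23))*X = X*t - 115*X = -115*X + X*t)
1/(P(128, 518) + a) = 1/(518*(-115 + 128) + 401945) = 1/(518*13 + 401945) = 1/(6734 + 401945) = 1/408679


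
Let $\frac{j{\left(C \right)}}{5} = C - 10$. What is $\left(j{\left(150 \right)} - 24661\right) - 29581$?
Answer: $-53542$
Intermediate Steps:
$j{\left(C \right)} = -50 + 5 C$ ($j{\left(C \right)} = 5 \left(C - 10\right) = 5 \left(-10 + C\right) = -50 + 5 C$)
$\left(j{\left(150 \right)} - 24661\right) - 29581 = \left(\left(-50 + 5 \cdot 150\right) - 24661\right) - 29581 = \left(\left(-50 + 750\right) - 24661\right) - 29581 = \left(700 - 24661\right) - 29581 = -23961 - 29581 = -53542$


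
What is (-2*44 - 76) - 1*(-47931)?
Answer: 47767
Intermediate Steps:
(-2*44 - 76) - 1*(-47931) = (-88 - 76) + 47931 = -164 + 47931 = 47767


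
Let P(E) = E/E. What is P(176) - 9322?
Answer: -9321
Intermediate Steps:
P(E) = 1
P(176) - 9322 = 1 - 9322 = -9321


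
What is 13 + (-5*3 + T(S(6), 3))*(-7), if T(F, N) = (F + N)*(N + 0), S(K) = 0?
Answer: 55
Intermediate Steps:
T(F, N) = N*(F + N) (T(F, N) = (F + N)*N = N*(F + N))
13 + (-5*3 + T(S(6), 3))*(-7) = 13 + (-5*3 + 3*(0 + 3))*(-7) = 13 + (-15 + 3*3)*(-7) = 13 + (-15 + 9)*(-7) = 13 - 6*(-7) = 13 + 42 = 55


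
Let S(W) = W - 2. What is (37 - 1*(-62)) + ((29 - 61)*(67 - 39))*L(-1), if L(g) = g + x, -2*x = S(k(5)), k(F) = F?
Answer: 2339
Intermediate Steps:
S(W) = -2 + W
x = -3/2 (x = -(-2 + 5)/2 = -½*3 = -3/2 ≈ -1.5000)
L(g) = -3/2 + g (L(g) = g - 3/2 = -3/2 + g)
(37 - 1*(-62)) + ((29 - 61)*(67 - 39))*L(-1) = (37 - 1*(-62)) + ((29 - 61)*(67 - 39))*(-3/2 - 1) = (37 + 62) - 32*28*(-5/2) = 99 - 896*(-5/2) = 99 + 2240 = 2339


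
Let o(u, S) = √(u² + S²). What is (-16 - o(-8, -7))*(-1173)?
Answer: 18768 + 1173*√113 ≈ 31237.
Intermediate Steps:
o(u, S) = √(S² + u²)
(-16 - o(-8, -7))*(-1173) = (-16 - √((-7)² + (-8)²))*(-1173) = (-16 - √(49 + 64))*(-1173) = (-16 - √113)*(-1173) = 18768 + 1173*√113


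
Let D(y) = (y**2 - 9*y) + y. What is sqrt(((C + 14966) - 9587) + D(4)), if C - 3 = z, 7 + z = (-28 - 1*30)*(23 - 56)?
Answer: sqrt(7273) ≈ 85.282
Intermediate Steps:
D(y) = y**2 - 8*y
z = 1907 (z = -7 + (-28 - 1*30)*(23 - 56) = -7 + (-28 - 30)*(-33) = -7 - 58*(-33) = -7 + 1914 = 1907)
C = 1910 (C = 3 + 1907 = 1910)
sqrt(((C + 14966) - 9587) + D(4)) = sqrt(((1910 + 14966) - 9587) + 4*(-8 + 4)) = sqrt((16876 - 9587) + 4*(-4)) = sqrt(7289 - 16) = sqrt(7273)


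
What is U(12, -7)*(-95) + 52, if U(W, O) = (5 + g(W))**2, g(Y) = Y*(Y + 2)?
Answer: -2843203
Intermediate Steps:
g(Y) = Y*(2 + Y)
U(W, O) = (5 + W*(2 + W))**2
U(12, -7)*(-95) + 52 = (5 + 12*(2 + 12))**2*(-95) + 52 = (5 + 12*14)**2*(-95) + 52 = (5 + 168)**2*(-95) + 52 = 173**2*(-95) + 52 = 29929*(-95) + 52 = -2843255 + 52 = -2843203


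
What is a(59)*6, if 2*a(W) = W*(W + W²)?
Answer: 626580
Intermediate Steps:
a(W) = W*(W + W²)/2 (a(W) = (W*(W + W²))/2 = W*(W + W²)/2)
a(59)*6 = ((½)*59²*(1 + 59))*6 = ((½)*3481*60)*6 = 104430*6 = 626580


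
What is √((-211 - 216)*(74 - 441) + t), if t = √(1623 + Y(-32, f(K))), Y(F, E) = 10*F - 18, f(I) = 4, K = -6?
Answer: √(156709 + √1285) ≈ 395.91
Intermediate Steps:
Y(F, E) = -18 + 10*F
t = √1285 (t = √(1623 + (-18 + 10*(-32))) = √(1623 + (-18 - 320)) = √(1623 - 338) = √1285 ≈ 35.847)
√((-211 - 216)*(74 - 441) + t) = √((-211 - 216)*(74 - 441) + √1285) = √(-427*(-367) + √1285) = √(156709 + √1285)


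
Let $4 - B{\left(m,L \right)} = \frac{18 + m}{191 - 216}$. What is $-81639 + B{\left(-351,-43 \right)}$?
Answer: $- \frac{2041208}{25} \approx -81648.0$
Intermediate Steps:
$B{\left(m,L \right)} = \frac{118}{25} + \frac{m}{25}$ ($B{\left(m,L \right)} = 4 - \frac{18 + m}{191 - 216} = 4 - \frac{18 + m}{-25} = 4 - \left(18 + m\right) \left(- \frac{1}{25}\right) = 4 - \left(- \frac{18}{25} - \frac{m}{25}\right) = 4 + \left(\frac{18}{25} + \frac{m}{25}\right) = \frac{118}{25} + \frac{m}{25}$)
$-81639 + B{\left(-351,-43 \right)} = -81639 + \left(\frac{118}{25} + \frac{1}{25} \left(-351\right)\right) = -81639 + \left(\frac{118}{25} - \frac{351}{25}\right) = -81639 - \frac{233}{25} = - \frac{2041208}{25}$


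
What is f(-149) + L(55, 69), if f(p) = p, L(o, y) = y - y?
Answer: -149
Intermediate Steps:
L(o, y) = 0
f(-149) + L(55, 69) = -149 + 0 = -149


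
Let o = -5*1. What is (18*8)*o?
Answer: -720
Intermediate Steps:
o = -5
(18*8)*o = (18*8)*(-5) = 144*(-5) = -720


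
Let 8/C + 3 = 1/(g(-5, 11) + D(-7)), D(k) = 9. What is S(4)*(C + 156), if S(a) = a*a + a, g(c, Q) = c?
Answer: 33680/11 ≈ 3061.8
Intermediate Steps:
S(a) = a + a² (S(a) = a² + a = a + a²)
C = -32/11 (C = 8/(-3 + 1/(-5 + 9)) = 8/(-3 + 1/4) = 8/(-3 + ¼) = 8/(-11/4) = 8*(-4/11) = -32/11 ≈ -2.9091)
S(4)*(C + 156) = (4*(1 + 4))*(-32/11 + 156) = (4*5)*(1684/11) = 20*(1684/11) = 33680/11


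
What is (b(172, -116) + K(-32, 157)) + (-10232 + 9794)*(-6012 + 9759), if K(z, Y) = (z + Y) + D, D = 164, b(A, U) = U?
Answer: -1641013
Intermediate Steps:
K(z, Y) = 164 + Y + z (K(z, Y) = (z + Y) + 164 = (Y + z) + 164 = 164 + Y + z)
(b(172, -116) + K(-32, 157)) + (-10232 + 9794)*(-6012 + 9759) = (-116 + (164 + 157 - 32)) + (-10232 + 9794)*(-6012 + 9759) = (-116 + 289) - 438*3747 = 173 - 1641186 = -1641013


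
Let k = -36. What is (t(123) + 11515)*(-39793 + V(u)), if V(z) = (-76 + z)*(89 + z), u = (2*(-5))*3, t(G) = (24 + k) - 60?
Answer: -526915821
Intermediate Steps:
t(G) = -72 (t(G) = (24 - 36) - 60 = -12 - 60 = -72)
u = -30 (u = -10*3 = -30)
(t(123) + 11515)*(-39793 + V(u)) = (-72 + 11515)*(-39793 + (-6764 + (-30)**2 + 13*(-30))) = 11443*(-39793 + (-6764 + 900 - 390)) = 11443*(-39793 - 6254) = 11443*(-46047) = -526915821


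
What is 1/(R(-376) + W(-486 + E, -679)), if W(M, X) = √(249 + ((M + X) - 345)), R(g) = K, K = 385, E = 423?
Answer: 385/149063 - I*√838/149063 ≈ 0.0025828 - 0.0001942*I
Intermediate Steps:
R(g) = 385
W(M, X) = √(-96 + M + X) (W(M, X) = √(249 + (-345 + M + X)) = √(-96 + M + X))
1/(R(-376) + W(-486 + E, -679)) = 1/(385 + √(-96 + (-486 + 423) - 679)) = 1/(385 + √(-96 - 63 - 679)) = 1/(385 + √(-838)) = 1/(385 + I*√838)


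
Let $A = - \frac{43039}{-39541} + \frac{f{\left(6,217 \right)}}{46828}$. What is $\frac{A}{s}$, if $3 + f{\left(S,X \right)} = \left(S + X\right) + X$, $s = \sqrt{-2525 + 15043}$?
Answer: $\frac{88378683 \sqrt{12518}}{1007767548568} \approx 0.0098119$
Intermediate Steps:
$s = \sqrt{12518} \approx 111.88$
$f{\left(S,X \right)} = -3 + S + 2 X$ ($f{\left(S,X \right)} = -3 + \left(\left(S + X\right) + X\right) = -3 + \left(S + 2 X\right) = -3 + S + 2 X$)
$A = \frac{88378683}{80505476}$ ($A = - \frac{43039}{-39541} + \frac{-3 + 6 + 2 \cdot 217}{46828} = \left(-43039\right) \left(- \frac{1}{39541}\right) + \left(-3 + 6 + 434\right) \frac{1}{46828} = \frac{43039}{39541} + 437 \cdot \frac{1}{46828} = \frac{43039}{39541} + \frac{19}{2036} = \frac{88378683}{80505476} \approx 1.0978$)
$\frac{A}{s} = \frac{88378683}{80505476 \sqrt{12518}} = \frac{88378683 \frac{\sqrt{12518}}{12518}}{80505476} = \frac{88378683 \sqrt{12518}}{1007767548568}$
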